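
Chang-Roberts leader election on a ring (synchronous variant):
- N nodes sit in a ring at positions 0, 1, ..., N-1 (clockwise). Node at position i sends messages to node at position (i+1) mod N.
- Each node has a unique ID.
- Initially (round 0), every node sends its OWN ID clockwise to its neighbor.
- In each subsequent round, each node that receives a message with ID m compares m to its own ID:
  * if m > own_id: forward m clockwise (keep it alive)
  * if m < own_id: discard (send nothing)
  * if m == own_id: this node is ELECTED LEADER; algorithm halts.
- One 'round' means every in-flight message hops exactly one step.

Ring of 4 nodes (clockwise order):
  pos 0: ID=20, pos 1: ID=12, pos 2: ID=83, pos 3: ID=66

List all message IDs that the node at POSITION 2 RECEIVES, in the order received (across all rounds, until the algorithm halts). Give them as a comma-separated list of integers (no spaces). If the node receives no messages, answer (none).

Round 1: pos1(id12) recv 20: fwd; pos2(id83) recv 12: drop; pos3(id66) recv 83: fwd; pos0(id20) recv 66: fwd
Round 2: pos2(id83) recv 20: drop; pos0(id20) recv 83: fwd; pos1(id12) recv 66: fwd
Round 3: pos1(id12) recv 83: fwd; pos2(id83) recv 66: drop
Round 4: pos2(id83) recv 83: ELECTED

Answer: 12,20,66,83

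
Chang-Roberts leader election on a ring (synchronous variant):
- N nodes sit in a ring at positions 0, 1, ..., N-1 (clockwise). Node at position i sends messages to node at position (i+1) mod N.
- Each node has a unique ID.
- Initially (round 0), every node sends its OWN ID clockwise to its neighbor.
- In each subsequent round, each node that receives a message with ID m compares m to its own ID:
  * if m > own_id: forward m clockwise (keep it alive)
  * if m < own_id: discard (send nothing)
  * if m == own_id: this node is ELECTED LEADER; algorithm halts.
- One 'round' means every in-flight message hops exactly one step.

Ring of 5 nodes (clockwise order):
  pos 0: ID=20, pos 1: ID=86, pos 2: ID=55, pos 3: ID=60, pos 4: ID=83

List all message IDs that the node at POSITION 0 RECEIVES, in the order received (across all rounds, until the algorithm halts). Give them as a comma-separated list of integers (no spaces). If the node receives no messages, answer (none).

Round 1: pos1(id86) recv 20: drop; pos2(id55) recv 86: fwd; pos3(id60) recv 55: drop; pos4(id83) recv 60: drop; pos0(id20) recv 83: fwd
Round 2: pos3(id60) recv 86: fwd; pos1(id86) recv 83: drop
Round 3: pos4(id83) recv 86: fwd
Round 4: pos0(id20) recv 86: fwd
Round 5: pos1(id86) recv 86: ELECTED

Answer: 83,86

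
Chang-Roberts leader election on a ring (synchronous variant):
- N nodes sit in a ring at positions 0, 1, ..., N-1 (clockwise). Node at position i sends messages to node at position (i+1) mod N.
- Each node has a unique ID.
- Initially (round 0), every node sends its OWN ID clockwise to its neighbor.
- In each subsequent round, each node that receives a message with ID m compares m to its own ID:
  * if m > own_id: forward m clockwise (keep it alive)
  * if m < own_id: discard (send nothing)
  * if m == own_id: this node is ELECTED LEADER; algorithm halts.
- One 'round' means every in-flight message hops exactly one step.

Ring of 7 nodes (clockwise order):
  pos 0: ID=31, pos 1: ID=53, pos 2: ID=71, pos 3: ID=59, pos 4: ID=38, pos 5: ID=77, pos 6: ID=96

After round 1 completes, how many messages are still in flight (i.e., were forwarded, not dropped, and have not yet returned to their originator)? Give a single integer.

Round 1: pos1(id53) recv 31: drop; pos2(id71) recv 53: drop; pos3(id59) recv 71: fwd; pos4(id38) recv 59: fwd; pos5(id77) recv 38: drop; pos6(id96) recv 77: drop; pos0(id31) recv 96: fwd
After round 1: 3 messages still in flight

Answer: 3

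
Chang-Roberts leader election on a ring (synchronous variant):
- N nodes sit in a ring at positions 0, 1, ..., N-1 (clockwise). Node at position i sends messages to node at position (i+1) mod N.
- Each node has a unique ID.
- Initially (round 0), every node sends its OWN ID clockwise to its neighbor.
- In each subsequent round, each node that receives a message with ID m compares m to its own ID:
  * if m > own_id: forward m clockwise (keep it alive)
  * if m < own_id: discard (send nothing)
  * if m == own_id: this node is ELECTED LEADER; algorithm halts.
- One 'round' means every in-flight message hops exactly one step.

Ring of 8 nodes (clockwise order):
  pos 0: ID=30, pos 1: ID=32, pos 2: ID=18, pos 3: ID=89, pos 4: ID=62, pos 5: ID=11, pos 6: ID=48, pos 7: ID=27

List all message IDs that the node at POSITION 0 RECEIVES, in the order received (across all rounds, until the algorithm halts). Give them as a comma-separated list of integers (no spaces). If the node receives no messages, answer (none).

Round 1: pos1(id32) recv 30: drop; pos2(id18) recv 32: fwd; pos3(id89) recv 18: drop; pos4(id62) recv 89: fwd; pos5(id11) recv 62: fwd; pos6(id48) recv 11: drop; pos7(id27) recv 48: fwd; pos0(id30) recv 27: drop
Round 2: pos3(id89) recv 32: drop; pos5(id11) recv 89: fwd; pos6(id48) recv 62: fwd; pos0(id30) recv 48: fwd
Round 3: pos6(id48) recv 89: fwd; pos7(id27) recv 62: fwd; pos1(id32) recv 48: fwd
Round 4: pos7(id27) recv 89: fwd; pos0(id30) recv 62: fwd; pos2(id18) recv 48: fwd
Round 5: pos0(id30) recv 89: fwd; pos1(id32) recv 62: fwd; pos3(id89) recv 48: drop
Round 6: pos1(id32) recv 89: fwd; pos2(id18) recv 62: fwd
Round 7: pos2(id18) recv 89: fwd; pos3(id89) recv 62: drop
Round 8: pos3(id89) recv 89: ELECTED

Answer: 27,48,62,89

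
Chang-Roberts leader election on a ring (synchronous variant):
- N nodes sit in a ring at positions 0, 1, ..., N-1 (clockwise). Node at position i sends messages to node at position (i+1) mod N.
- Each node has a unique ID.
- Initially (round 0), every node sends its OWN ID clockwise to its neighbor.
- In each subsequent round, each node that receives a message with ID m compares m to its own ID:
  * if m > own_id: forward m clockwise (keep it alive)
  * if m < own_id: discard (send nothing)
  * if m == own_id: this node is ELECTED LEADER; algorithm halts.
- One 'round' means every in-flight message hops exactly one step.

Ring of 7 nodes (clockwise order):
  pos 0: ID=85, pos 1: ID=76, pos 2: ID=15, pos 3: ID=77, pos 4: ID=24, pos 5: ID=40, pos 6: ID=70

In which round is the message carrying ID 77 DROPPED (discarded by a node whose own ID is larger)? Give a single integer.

Answer: 4

Derivation:
Round 1: pos1(id76) recv 85: fwd; pos2(id15) recv 76: fwd; pos3(id77) recv 15: drop; pos4(id24) recv 77: fwd; pos5(id40) recv 24: drop; pos6(id70) recv 40: drop; pos0(id85) recv 70: drop
Round 2: pos2(id15) recv 85: fwd; pos3(id77) recv 76: drop; pos5(id40) recv 77: fwd
Round 3: pos3(id77) recv 85: fwd; pos6(id70) recv 77: fwd
Round 4: pos4(id24) recv 85: fwd; pos0(id85) recv 77: drop
Round 5: pos5(id40) recv 85: fwd
Round 6: pos6(id70) recv 85: fwd
Round 7: pos0(id85) recv 85: ELECTED
Message ID 77 originates at pos 3; dropped at pos 0 in round 4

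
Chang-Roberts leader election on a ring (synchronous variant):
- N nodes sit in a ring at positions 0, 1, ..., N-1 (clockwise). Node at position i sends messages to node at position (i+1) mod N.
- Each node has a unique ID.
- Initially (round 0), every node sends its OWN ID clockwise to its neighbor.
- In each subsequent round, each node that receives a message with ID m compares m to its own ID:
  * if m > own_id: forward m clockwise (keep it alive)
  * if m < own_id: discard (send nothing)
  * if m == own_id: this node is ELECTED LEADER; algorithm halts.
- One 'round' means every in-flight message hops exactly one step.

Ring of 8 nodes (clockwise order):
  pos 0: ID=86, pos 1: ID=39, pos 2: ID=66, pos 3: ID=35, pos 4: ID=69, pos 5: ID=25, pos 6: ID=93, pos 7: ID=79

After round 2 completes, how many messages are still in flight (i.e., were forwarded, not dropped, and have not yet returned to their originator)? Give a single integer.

Round 1: pos1(id39) recv 86: fwd; pos2(id66) recv 39: drop; pos3(id35) recv 66: fwd; pos4(id69) recv 35: drop; pos5(id25) recv 69: fwd; pos6(id93) recv 25: drop; pos7(id79) recv 93: fwd; pos0(id86) recv 79: drop
Round 2: pos2(id66) recv 86: fwd; pos4(id69) recv 66: drop; pos6(id93) recv 69: drop; pos0(id86) recv 93: fwd
After round 2: 2 messages still in flight

Answer: 2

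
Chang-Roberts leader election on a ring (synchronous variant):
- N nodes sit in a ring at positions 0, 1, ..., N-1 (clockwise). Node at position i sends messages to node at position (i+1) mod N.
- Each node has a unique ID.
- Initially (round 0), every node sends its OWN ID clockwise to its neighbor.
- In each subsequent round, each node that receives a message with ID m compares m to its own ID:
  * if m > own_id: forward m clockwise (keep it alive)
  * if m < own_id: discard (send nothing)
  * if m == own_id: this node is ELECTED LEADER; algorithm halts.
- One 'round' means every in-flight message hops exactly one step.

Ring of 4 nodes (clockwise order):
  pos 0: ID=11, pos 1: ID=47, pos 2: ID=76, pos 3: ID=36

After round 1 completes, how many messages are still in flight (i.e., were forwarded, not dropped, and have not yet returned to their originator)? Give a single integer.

Round 1: pos1(id47) recv 11: drop; pos2(id76) recv 47: drop; pos3(id36) recv 76: fwd; pos0(id11) recv 36: fwd
After round 1: 2 messages still in flight

Answer: 2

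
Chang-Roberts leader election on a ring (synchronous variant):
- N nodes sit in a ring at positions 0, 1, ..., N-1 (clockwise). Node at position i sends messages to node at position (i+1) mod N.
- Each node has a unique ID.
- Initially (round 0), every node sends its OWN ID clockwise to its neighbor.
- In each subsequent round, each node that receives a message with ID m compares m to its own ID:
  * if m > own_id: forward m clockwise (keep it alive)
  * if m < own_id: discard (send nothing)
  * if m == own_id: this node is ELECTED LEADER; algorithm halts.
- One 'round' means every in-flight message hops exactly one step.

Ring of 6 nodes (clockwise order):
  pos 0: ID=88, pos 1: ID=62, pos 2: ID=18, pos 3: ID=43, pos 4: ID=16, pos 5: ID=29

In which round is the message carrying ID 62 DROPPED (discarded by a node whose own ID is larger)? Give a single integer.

Answer: 5

Derivation:
Round 1: pos1(id62) recv 88: fwd; pos2(id18) recv 62: fwd; pos3(id43) recv 18: drop; pos4(id16) recv 43: fwd; pos5(id29) recv 16: drop; pos0(id88) recv 29: drop
Round 2: pos2(id18) recv 88: fwd; pos3(id43) recv 62: fwd; pos5(id29) recv 43: fwd
Round 3: pos3(id43) recv 88: fwd; pos4(id16) recv 62: fwd; pos0(id88) recv 43: drop
Round 4: pos4(id16) recv 88: fwd; pos5(id29) recv 62: fwd
Round 5: pos5(id29) recv 88: fwd; pos0(id88) recv 62: drop
Round 6: pos0(id88) recv 88: ELECTED
Message ID 62 originates at pos 1; dropped at pos 0 in round 5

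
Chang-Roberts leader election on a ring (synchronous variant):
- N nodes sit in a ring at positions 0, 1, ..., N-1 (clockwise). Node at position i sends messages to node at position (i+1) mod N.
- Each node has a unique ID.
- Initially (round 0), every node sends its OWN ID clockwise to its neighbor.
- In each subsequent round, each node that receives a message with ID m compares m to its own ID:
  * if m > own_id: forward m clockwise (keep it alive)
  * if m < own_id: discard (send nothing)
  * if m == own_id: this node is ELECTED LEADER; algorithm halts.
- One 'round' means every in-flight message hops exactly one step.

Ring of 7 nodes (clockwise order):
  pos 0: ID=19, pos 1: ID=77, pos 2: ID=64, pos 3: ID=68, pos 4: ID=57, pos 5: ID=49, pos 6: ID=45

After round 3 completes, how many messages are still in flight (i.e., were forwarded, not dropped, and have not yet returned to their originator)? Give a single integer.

Round 1: pos1(id77) recv 19: drop; pos2(id64) recv 77: fwd; pos3(id68) recv 64: drop; pos4(id57) recv 68: fwd; pos5(id49) recv 57: fwd; pos6(id45) recv 49: fwd; pos0(id19) recv 45: fwd
Round 2: pos3(id68) recv 77: fwd; pos5(id49) recv 68: fwd; pos6(id45) recv 57: fwd; pos0(id19) recv 49: fwd; pos1(id77) recv 45: drop
Round 3: pos4(id57) recv 77: fwd; pos6(id45) recv 68: fwd; pos0(id19) recv 57: fwd; pos1(id77) recv 49: drop
After round 3: 3 messages still in flight

Answer: 3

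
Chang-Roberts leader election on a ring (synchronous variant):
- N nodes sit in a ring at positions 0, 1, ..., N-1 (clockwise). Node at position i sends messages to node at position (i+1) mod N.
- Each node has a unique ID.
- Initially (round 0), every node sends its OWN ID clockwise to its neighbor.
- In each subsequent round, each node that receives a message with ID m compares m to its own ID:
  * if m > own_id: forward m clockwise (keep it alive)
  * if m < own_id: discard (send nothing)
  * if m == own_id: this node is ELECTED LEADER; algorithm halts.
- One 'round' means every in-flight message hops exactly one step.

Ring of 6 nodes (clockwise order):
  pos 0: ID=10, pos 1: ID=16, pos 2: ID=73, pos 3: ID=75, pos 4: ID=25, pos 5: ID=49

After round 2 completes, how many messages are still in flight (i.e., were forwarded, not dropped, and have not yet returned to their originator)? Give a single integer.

Round 1: pos1(id16) recv 10: drop; pos2(id73) recv 16: drop; pos3(id75) recv 73: drop; pos4(id25) recv 75: fwd; pos5(id49) recv 25: drop; pos0(id10) recv 49: fwd
Round 2: pos5(id49) recv 75: fwd; pos1(id16) recv 49: fwd
After round 2: 2 messages still in flight

Answer: 2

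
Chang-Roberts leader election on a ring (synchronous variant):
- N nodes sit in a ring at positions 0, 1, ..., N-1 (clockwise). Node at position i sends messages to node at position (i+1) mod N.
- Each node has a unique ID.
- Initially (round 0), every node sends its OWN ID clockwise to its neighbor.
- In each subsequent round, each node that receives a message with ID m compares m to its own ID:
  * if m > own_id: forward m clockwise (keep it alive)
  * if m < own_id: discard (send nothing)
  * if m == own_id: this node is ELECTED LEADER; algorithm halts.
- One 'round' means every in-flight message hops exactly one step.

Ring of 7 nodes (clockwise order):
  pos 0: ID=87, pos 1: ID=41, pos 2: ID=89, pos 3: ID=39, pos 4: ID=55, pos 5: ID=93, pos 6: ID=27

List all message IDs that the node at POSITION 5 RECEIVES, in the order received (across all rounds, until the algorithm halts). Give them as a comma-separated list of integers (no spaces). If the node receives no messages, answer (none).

Round 1: pos1(id41) recv 87: fwd; pos2(id89) recv 41: drop; pos3(id39) recv 89: fwd; pos4(id55) recv 39: drop; pos5(id93) recv 55: drop; pos6(id27) recv 93: fwd; pos0(id87) recv 27: drop
Round 2: pos2(id89) recv 87: drop; pos4(id55) recv 89: fwd; pos0(id87) recv 93: fwd
Round 3: pos5(id93) recv 89: drop; pos1(id41) recv 93: fwd
Round 4: pos2(id89) recv 93: fwd
Round 5: pos3(id39) recv 93: fwd
Round 6: pos4(id55) recv 93: fwd
Round 7: pos5(id93) recv 93: ELECTED

Answer: 55,89,93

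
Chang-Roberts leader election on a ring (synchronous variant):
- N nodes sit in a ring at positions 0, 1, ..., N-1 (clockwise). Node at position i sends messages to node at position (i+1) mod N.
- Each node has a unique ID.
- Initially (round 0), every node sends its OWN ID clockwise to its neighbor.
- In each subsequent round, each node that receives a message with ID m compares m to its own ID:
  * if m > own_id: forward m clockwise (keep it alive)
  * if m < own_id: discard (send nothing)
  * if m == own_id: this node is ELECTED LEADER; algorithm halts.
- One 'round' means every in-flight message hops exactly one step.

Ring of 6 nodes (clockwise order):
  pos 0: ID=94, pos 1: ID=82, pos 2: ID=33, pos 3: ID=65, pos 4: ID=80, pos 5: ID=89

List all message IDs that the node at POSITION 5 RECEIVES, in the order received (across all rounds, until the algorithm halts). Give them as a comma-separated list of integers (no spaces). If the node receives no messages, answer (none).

Round 1: pos1(id82) recv 94: fwd; pos2(id33) recv 82: fwd; pos3(id65) recv 33: drop; pos4(id80) recv 65: drop; pos5(id89) recv 80: drop; pos0(id94) recv 89: drop
Round 2: pos2(id33) recv 94: fwd; pos3(id65) recv 82: fwd
Round 3: pos3(id65) recv 94: fwd; pos4(id80) recv 82: fwd
Round 4: pos4(id80) recv 94: fwd; pos5(id89) recv 82: drop
Round 5: pos5(id89) recv 94: fwd
Round 6: pos0(id94) recv 94: ELECTED

Answer: 80,82,94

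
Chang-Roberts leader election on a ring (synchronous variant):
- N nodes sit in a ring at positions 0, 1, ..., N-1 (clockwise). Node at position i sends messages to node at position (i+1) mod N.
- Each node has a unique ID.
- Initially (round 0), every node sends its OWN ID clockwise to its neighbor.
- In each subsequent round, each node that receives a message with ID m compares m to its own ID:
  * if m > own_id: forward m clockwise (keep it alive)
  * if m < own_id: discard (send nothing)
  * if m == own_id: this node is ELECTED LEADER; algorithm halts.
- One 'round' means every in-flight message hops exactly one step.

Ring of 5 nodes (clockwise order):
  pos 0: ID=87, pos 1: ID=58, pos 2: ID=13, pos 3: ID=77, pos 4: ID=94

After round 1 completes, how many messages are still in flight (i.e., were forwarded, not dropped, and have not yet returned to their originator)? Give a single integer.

Answer: 3

Derivation:
Round 1: pos1(id58) recv 87: fwd; pos2(id13) recv 58: fwd; pos3(id77) recv 13: drop; pos4(id94) recv 77: drop; pos0(id87) recv 94: fwd
After round 1: 3 messages still in flight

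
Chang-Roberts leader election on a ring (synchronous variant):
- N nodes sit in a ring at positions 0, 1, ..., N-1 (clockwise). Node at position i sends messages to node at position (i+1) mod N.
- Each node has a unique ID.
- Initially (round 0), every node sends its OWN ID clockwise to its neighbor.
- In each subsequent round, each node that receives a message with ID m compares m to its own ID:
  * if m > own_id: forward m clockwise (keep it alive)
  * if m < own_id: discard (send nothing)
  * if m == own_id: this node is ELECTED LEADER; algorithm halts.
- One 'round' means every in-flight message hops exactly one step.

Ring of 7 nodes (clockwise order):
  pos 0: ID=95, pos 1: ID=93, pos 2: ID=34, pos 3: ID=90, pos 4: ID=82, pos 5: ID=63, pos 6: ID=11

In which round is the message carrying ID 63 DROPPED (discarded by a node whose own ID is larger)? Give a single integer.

Answer: 2

Derivation:
Round 1: pos1(id93) recv 95: fwd; pos2(id34) recv 93: fwd; pos3(id90) recv 34: drop; pos4(id82) recv 90: fwd; pos5(id63) recv 82: fwd; pos6(id11) recv 63: fwd; pos0(id95) recv 11: drop
Round 2: pos2(id34) recv 95: fwd; pos3(id90) recv 93: fwd; pos5(id63) recv 90: fwd; pos6(id11) recv 82: fwd; pos0(id95) recv 63: drop
Round 3: pos3(id90) recv 95: fwd; pos4(id82) recv 93: fwd; pos6(id11) recv 90: fwd; pos0(id95) recv 82: drop
Round 4: pos4(id82) recv 95: fwd; pos5(id63) recv 93: fwd; pos0(id95) recv 90: drop
Round 5: pos5(id63) recv 95: fwd; pos6(id11) recv 93: fwd
Round 6: pos6(id11) recv 95: fwd; pos0(id95) recv 93: drop
Round 7: pos0(id95) recv 95: ELECTED
Message ID 63 originates at pos 5; dropped at pos 0 in round 2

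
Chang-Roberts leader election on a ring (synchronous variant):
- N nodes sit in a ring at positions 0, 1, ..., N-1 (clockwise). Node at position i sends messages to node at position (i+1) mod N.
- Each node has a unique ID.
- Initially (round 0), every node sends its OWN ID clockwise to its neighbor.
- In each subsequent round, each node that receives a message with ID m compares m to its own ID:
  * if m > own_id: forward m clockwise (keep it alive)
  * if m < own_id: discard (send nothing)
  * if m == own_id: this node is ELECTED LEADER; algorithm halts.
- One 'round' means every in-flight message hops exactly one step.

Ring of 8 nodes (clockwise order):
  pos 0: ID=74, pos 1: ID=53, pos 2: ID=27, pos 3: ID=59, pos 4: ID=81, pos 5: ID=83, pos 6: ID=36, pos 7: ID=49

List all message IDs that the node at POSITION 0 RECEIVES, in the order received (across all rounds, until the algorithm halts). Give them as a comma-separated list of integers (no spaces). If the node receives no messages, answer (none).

Answer: 49,83

Derivation:
Round 1: pos1(id53) recv 74: fwd; pos2(id27) recv 53: fwd; pos3(id59) recv 27: drop; pos4(id81) recv 59: drop; pos5(id83) recv 81: drop; pos6(id36) recv 83: fwd; pos7(id49) recv 36: drop; pos0(id74) recv 49: drop
Round 2: pos2(id27) recv 74: fwd; pos3(id59) recv 53: drop; pos7(id49) recv 83: fwd
Round 3: pos3(id59) recv 74: fwd; pos0(id74) recv 83: fwd
Round 4: pos4(id81) recv 74: drop; pos1(id53) recv 83: fwd
Round 5: pos2(id27) recv 83: fwd
Round 6: pos3(id59) recv 83: fwd
Round 7: pos4(id81) recv 83: fwd
Round 8: pos5(id83) recv 83: ELECTED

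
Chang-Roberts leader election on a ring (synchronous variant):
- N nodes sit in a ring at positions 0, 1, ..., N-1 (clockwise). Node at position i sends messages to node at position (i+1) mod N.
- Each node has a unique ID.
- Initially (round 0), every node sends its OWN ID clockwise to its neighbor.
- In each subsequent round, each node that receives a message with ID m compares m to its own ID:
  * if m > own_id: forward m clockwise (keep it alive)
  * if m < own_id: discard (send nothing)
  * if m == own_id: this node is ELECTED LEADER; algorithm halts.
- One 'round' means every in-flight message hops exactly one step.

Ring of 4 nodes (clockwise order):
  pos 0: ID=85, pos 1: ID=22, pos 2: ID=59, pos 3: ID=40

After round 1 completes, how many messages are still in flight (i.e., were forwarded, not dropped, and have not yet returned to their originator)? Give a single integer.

Answer: 2

Derivation:
Round 1: pos1(id22) recv 85: fwd; pos2(id59) recv 22: drop; pos3(id40) recv 59: fwd; pos0(id85) recv 40: drop
After round 1: 2 messages still in flight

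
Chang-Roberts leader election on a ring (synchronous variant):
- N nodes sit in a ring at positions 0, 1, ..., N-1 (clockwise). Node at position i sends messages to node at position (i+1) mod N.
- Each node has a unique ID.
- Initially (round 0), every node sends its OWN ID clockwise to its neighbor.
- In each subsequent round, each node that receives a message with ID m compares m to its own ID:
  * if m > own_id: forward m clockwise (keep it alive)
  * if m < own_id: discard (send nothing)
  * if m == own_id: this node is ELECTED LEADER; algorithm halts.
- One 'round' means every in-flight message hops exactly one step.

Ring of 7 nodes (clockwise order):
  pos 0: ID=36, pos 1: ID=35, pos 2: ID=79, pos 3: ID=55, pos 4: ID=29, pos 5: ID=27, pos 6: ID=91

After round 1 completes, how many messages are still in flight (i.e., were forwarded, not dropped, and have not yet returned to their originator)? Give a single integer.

Round 1: pos1(id35) recv 36: fwd; pos2(id79) recv 35: drop; pos3(id55) recv 79: fwd; pos4(id29) recv 55: fwd; pos5(id27) recv 29: fwd; pos6(id91) recv 27: drop; pos0(id36) recv 91: fwd
After round 1: 5 messages still in flight

Answer: 5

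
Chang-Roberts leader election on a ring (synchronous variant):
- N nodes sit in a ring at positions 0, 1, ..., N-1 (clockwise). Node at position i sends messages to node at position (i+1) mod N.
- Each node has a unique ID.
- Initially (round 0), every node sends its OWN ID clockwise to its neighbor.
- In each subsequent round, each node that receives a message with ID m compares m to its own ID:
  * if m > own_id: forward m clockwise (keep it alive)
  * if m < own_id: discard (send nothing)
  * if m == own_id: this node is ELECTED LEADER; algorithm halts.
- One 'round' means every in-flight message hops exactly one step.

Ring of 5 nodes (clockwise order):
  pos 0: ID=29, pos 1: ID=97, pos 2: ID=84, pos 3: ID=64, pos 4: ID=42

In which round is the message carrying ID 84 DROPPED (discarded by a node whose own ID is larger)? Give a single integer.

Answer: 4

Derivation:
Round 1: pos1(id97) recv 29: drop; pos2(id84) recv 97: fwd; pos3(id64) recv 84: fwd; pos4(id42) recv 64: fwd; pos0(id29) recv 42: fwd
Round 2: pos3(id64) recv 97: fwd; pos4(id42) recv 84: fwd; pos0(id29) recv 64: fwd; pos1(id97) recv 42: drop
Round 3: pos4(id42) recv 97: fwd; pos0(id29) recv 84: fwd; pos1(id97) recv 64: drop
Round 4: pos0(id29) recv 97: fwd; pos1(id97) recv 84: drop
Round 5: pos1(id97) recv 97: ELECTED
Message ID 84 originates at pos 2; dropped at pos 1 in round 4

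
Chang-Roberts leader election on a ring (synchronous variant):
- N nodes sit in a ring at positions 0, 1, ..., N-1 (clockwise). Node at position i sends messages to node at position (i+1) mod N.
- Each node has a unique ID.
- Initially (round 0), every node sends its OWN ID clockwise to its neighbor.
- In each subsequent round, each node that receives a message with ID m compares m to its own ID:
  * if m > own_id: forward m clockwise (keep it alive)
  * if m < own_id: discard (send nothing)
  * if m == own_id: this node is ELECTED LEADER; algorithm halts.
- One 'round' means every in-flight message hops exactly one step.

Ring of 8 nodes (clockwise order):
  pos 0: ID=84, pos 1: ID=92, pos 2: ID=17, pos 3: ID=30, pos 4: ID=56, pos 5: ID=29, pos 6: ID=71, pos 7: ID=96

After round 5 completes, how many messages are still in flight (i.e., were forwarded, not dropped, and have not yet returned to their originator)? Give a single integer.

Round 1: pos1(id92) recv 84: drop; pos2(id17) recv 92: fwd; pos3(id30) recv 17: drop; pos4(id56) recv 30: drop; pos5(id29) recv 56: fwd; pos6(id71) recv 29: drop; pos7(id96) recv 71: drop; pos0(id84) recv 96: fwd
Round 2: pos3(id30) recv 92: fwd; pos6(id71) recv 56: drop; pos1(id92) recv 96: fwd
Round 3: pos4(id56) recv 92: fwd; pos2(id17) recv 96: fwd
Round 4: pos5(id29) recv 92: fwd; pos3(id30) recv 96: fwd
Round 5: pos6(id71) recv 92: fwd; pos4(id56) recv 96: fwd
After round 5: 2 messages still in flight

Answer: 2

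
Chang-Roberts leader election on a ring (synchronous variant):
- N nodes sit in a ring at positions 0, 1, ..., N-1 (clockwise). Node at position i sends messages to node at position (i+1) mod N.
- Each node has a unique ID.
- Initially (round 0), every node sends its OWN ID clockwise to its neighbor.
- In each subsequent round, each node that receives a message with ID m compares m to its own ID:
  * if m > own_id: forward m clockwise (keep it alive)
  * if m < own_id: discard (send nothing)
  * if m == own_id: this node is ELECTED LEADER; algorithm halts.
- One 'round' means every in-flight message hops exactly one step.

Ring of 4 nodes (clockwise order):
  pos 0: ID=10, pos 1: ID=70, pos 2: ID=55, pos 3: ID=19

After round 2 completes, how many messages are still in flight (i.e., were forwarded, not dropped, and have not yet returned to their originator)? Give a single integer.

Round 1: pos1(id70) recv 10: drop; pos2(id55) recv 70: fwd; pos3(id19) recv 55: fwd; pos0(id10) recv 19: fwd
Round 2: pos3(id19) recv 70: fwd; pos0(id10) recv 55: fwd; pos1(id70) recv 19: drop
After round 2: 2 messages still in flight

Answer: 2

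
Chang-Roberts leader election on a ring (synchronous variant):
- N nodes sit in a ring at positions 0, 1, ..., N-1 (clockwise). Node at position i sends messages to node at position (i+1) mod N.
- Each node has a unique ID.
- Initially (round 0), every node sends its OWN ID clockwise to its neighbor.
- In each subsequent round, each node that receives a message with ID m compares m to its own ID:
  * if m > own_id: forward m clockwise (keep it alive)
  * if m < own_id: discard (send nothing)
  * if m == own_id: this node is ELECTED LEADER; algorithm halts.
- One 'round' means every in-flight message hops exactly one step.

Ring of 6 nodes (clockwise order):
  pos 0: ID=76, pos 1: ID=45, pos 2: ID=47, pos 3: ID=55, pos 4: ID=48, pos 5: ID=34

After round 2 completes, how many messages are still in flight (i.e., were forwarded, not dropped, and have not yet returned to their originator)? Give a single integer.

Answer: 2

Derivation:
Round 1: pos1(id45) recv 76: fwd; pos2(id47) recv 45: drop; pos3(id55) recv 47: drop; pos4(id48) recv 55: fwd; pos5(id34) recv 48: fwd; pos0(id76) recv 34: drop
Round 2: pos2(id47) recv 76: fwd; pos5(id34) recv 55: fwd; pos0(id76) recv 48: drop
After round 2: 2 messages still in flight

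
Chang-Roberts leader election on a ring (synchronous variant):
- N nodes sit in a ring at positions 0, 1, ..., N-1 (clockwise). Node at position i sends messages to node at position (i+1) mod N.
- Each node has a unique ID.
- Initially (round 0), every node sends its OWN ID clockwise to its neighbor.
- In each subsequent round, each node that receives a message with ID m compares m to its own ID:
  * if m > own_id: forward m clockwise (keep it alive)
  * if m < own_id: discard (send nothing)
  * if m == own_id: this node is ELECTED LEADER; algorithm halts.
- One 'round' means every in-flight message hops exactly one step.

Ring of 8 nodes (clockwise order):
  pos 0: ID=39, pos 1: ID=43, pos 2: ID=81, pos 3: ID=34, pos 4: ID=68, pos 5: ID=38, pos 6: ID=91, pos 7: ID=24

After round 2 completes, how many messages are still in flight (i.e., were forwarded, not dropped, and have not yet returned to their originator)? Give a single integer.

Answer: 2

Derivation:
Round 1: pos1(id43) recv 39: drop; pos2(id81) recv 43: drop; pos3(id34) recv 81: fwd; pos4(id68) recv 34: drop; pos5(id38) recv 68: fwd; pos6(id91) recv 38: drop; pos7(id24) recv 91: fwd; pos0(id39) recv 24: drop
Round 2: pos4(id68) recv 81: fwd; pos6(id91) recv 68: drop; pos0(id39) recv 91: fwd
After round 2: 2 messages still in flight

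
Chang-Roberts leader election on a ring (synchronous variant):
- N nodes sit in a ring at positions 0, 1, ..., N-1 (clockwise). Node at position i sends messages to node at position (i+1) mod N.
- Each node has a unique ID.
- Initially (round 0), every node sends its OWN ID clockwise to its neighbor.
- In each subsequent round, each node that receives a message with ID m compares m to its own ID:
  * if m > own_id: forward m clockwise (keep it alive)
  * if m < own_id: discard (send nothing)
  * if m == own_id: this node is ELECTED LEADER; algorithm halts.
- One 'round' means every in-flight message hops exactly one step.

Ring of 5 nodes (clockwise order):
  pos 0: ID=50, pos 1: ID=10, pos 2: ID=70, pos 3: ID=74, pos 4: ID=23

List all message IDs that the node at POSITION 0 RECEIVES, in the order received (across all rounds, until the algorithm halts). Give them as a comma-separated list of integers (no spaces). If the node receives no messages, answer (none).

Round 1: pos1(id10) recv 50: fwd; pos2(id70) recv 10: drop; pos3(id74) recv 70: drop; pos4(id23) recv 74: fwd; pos0(id50) recv 23: drop
Round 2: pos2(id70) recv 50: drop; pos0(id50) recv 74: fwd
Round 3: pos1(id10) recv 74: fwd
Round 4: pos2(id70) recv 74: fwd
Round 5: pos3(id74) recv 74: ELECTED

Answer: 23,74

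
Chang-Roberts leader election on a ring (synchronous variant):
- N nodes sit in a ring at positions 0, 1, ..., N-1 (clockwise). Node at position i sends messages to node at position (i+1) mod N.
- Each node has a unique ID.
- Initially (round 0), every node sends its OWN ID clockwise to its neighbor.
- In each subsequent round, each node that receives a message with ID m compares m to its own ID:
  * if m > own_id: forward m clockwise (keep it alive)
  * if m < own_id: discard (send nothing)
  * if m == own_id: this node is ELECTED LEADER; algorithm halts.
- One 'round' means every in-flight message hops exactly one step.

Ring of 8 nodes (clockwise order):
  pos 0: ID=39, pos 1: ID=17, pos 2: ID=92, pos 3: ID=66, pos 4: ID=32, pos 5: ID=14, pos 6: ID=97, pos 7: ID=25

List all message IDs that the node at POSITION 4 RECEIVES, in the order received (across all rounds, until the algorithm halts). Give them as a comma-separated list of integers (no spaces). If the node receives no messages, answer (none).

Round 1: pos1(id17) recv 39: fwd; pos2(id92) recv 17: drop; pos3(id66) recv 92: fwd; pos4(id32) recv 66: fwd; pos5(id14) recv 32: fwd; pos6(id97) recv 14: drop; pos7(id25) recv 97: fwd; pos0(id39) recv 25: drop
Round 2: pos2(id92) recv 39: drop; pos4(id32) recv 92: fwd; pos5(id14) recv 66: fwd; pos6(id97) recv 32: drop; pos0(id39) recv 97: fwd
Round 3: pos5(id14) recv 92: fwd; pos6(id97) recv 66: drop; pos1(id17) recv 97: fwd
Round 4: pos6(id97) recv 92: drop; pos2(id92) recv 97: fwd
Round 5: pos3(id66) recv 97: fwd
Round 6: pos4(id32) recv 97: fwd
Round 7: pos5(id14) recv 97: fwd
Round 8: pos6(id97) recv 97: ELECTED

Answer: 66,92,97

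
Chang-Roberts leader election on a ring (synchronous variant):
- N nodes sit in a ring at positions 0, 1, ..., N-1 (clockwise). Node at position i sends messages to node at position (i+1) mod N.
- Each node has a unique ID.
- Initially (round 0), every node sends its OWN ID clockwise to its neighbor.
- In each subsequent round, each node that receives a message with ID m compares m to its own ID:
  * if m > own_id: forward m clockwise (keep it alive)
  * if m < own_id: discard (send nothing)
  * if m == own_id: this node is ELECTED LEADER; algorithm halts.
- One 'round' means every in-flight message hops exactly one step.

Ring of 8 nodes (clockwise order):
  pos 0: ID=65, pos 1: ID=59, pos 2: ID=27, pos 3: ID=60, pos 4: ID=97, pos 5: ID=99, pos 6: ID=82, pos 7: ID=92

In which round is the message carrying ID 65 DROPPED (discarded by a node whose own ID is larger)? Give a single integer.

Answer: 4

Derivation:
Round 1: pos1(id59) recv 65: fwd; pos2(id27) recv 59: fwd; pos3(id60) recv 27: drop; pos4(id97) recv 60: drop; pos5(id99) recv 97: drop; pos6(id82) recv 99: fwd; pos7(id92) recv 82: drop; pos0(id65) recv 92: fwd
Round 2: pos2(id27) recv 65: fwd; pos3(id60) recv 59: drop; pos7(id92) recv 99: fwd; pos1(id59) recv 92: fwd
Round 3: pos3(id60) recv 65: fwd; pos0(id65) recv 99: fwd; pos2(id27) recv 92: fwd
Round 4: pos4(id97) recv 65: drop; pos1(id59) recv 99: fwd; pos3(id60) recv 92: fwd
Round 5: pos2(id27) recv 99: fwd; pos4(id97) recv 92: drop
Round 6: pos3(id60) recv 99: fwd
Round 7: pos4(id97) recv 99: fwd
Round 8: pos5(id99) recv 99: ELECTED
Message ID 65 originates at pos 0; dropped at pos 4 in round 4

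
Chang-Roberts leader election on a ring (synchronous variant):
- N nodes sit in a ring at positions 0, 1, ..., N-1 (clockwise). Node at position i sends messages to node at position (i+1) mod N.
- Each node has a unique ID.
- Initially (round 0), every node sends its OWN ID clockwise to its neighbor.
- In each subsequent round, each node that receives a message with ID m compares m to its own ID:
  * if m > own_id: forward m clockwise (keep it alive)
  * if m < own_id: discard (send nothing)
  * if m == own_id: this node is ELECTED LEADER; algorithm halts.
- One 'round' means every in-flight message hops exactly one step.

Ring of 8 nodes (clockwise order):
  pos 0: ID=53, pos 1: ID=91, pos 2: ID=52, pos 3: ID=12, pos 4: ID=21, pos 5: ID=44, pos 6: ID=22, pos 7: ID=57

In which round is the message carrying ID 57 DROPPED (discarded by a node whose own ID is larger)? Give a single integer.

Answer: 2

Derivation:
Round 1: pos1(id91) recv 53: drop; pos2(id52) recv 91: fwd; pos3(id12) recv 52: fwd; pos4(id21) recv 12: drop; pos5(id44) recv 21: drop; pos6(id22) recv 44: fwd; pos7(id57) recv 22: drop; pos0(id53) recv 57: fwd
Round 2: pos3(id12) recv 91: fwd; pos4(id21) recv 52: fwd; pos7(id57) recv 44: drop; pos1(id91) recv 57: drop
Round 3: pos4(id21) recv 91: fwd; pos5(id44) recv 52: fwd
Round 4: pos5(id44) recv 91: fwd; pos6(id22) recv 52: fwd
Round 5: pos6(id22) recv 91: fwd; pos7(id57) recv 52: drop
Round 6: pos7(id57) recv 91: fwd
Round 7: pos0(id53) recv 91: fwd
Round 8: pos1(id91) recv 91: ELECTED
Message ID 57 originates at pos 7; dropped at pos 1 in round 2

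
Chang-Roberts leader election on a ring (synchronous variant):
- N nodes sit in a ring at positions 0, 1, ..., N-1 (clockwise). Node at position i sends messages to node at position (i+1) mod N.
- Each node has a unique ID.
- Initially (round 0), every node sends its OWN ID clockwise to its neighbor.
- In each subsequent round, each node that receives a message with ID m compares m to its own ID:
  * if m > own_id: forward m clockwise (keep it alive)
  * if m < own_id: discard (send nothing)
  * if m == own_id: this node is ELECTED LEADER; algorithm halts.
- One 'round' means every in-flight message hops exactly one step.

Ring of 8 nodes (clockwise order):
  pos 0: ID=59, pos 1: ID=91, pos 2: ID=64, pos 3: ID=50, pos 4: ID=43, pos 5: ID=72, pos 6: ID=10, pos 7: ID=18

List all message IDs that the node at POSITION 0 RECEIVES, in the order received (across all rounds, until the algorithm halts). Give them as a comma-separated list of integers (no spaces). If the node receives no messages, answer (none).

Round 1: pos1(id91) recv 59: drop; pos2(id64) recv 91: fwd; pos3(id50) recv 64: fwd; pos4(id43) recv 50: fwd; pos5(id72) recv 43: drop; pos6(id10) recv 72: fwd; pos7(id18) recv 10: drop; pos0(id59) recv 18: drop
Round 2: pos3(id50) recv 91: fwd; pos4(id43) recv 64: fwd; pos5(id72) recv 50: drop; pos7(id18) recv 72: fwd
Round 3: pos4(id43) recv 91: fwd; pos5(id72) recv 64: drop; pos0(id59) recv 72: fwd
Round 4: pos5(id72) recv 91: fwd; pos1(id91) recv 72: drop
Round 5: pos6(id10) recv 91: fwd
Round 6: pos7(id18) recv 91: fwd
Round 7: pos0(id59) recv 91: fwd
Round 8: pos1(id91) recv 91: ELECTED

Answer: 18,72,91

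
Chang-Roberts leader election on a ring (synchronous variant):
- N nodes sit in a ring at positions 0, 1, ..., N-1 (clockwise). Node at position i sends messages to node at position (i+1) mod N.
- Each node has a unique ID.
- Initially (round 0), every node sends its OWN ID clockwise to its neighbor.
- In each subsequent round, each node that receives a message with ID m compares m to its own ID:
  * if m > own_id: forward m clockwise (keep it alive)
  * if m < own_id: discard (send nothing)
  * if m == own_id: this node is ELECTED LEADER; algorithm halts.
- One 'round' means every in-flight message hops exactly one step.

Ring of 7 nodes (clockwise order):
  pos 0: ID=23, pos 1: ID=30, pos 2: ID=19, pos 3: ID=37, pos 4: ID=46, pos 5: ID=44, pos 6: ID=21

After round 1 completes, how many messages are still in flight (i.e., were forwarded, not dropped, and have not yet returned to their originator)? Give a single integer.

Answer: 3

Derivation:
Round 1: pos1(id30) recv 23: drop; pos2(id19) recv 30: fwd; pos3(id37) recv 19: drop; pos4(id46) recv 37: drop; pos5(id44) recv 46: fwd; pos6(id21) recv 44: fwd; pos0(id23) recv 21: drop
After round 1: 3 messages still in flight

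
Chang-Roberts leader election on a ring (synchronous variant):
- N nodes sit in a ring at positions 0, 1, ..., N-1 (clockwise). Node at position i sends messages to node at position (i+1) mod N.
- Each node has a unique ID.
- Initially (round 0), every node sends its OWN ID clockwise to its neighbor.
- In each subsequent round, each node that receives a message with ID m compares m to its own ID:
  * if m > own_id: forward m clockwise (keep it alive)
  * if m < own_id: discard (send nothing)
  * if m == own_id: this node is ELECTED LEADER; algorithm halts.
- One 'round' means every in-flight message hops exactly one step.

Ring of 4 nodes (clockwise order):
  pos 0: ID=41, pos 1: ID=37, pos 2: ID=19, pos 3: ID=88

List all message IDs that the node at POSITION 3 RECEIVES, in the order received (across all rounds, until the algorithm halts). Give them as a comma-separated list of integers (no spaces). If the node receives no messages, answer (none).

Answer: 19,37,41,88

Derivation:
Round 1: pos1(id37) recv 41: fwd; pos2(id19) recv 37: fwd; pos3(id88) recv 19: drop; pos0(id41) recv 88: fwd
Round 2: pos2(id19) recv 41: fwd; pos3(id88) recv 37: drop; pos1(id37) recv 88: fwd
Round 3: pos3(id88) recv 41: drop; pos2(id19) recv 88: fwd
Round 4: pos3(id88) recv 88: ELECTED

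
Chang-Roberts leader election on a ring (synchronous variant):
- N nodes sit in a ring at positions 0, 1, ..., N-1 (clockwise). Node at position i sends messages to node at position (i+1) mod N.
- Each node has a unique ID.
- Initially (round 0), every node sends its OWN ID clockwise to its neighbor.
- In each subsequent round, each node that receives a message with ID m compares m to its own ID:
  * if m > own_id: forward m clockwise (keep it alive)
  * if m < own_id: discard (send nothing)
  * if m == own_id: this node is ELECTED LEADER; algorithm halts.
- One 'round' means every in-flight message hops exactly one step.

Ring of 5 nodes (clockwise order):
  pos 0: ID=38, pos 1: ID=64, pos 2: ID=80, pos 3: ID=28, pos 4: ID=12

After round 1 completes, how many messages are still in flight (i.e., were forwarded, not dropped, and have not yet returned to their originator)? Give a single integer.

Round 1: pos1(id64) recv 38: drop; pos2(id80) recv 64: drop; pos3(id28) recv 80: fwd; pos4(id12) recv 28: fwd; pos0(id38) recv 12: drop
After round 1: 2 messages still in flight

Answer: 2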